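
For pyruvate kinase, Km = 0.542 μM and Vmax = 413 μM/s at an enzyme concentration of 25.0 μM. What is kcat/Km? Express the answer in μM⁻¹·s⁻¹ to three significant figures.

kcat = Vmax/[E]total = 413/25.0 = 16.5 s⁻¹.
kcat/Km = 16.5/0.542 = 30.5 μM⁻¹·s⁻¹.

30.5 μM⁻¹·s⁻¹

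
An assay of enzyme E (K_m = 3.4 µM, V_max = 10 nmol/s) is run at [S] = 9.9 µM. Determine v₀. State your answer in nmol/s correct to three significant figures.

v = Vmax·[S]/(Km + [S]) = 10 × 9.9 / (3.4 + 9.9)
  = 99.00 / 13.30 = 7.44 nmol/s.

7.44 nmol/s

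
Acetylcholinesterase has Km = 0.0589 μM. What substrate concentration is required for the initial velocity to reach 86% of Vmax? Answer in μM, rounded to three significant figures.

0.362 μM

v/Vmax = [S]/(Km+[S]) = 0.86, so [S] = Km·0.86/(1 − 0.86) = 0.0589 × 6.143.
[S] = 0.362 μM.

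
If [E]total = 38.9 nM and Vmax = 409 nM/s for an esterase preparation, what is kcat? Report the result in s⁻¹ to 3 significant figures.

10.5 s⁻¹

kcat = Vmax/[E]total = 409 nM/s / 38.9 nM = 10.5 s⁻¹.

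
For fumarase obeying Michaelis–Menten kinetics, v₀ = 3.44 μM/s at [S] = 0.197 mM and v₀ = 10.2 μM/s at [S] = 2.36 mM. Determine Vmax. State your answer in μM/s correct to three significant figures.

12.4 μM/s

In reciprocal form, 1/v = (Km/Vmax)·(1/[S]) + 1/Vmax. The two points give (1/[S], 1/v) = (5.076, 0.2907) and (0.4237, 0.09804).
Slope = (0.2907 − 0.09804)/(5.076 − 0.4237) = 0.04141; intercept = 0.2907 − 0.04141×5.076 = 0.08049.
Vmax = 1/intercept = 12.4 μM/s; Km = slope × Vmax = 0.04141 × 12.4 = 0.514 mM.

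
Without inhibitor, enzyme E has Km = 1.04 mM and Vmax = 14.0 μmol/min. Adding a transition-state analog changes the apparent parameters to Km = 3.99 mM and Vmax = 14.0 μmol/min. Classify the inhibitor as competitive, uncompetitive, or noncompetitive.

Km increases (1.04 → 3.99 mM) while Vmax is unchanged — the hallmark of competitive inhibition.

competitive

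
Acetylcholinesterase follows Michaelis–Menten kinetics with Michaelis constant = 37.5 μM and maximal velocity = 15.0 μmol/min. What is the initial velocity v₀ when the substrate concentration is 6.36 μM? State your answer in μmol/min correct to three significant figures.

v = Vmax·[S]/(Km + [S]) = 15.0 × 6.36 / (37.5 + 6.36)
  = 95.40 / 43.86 = 2.18 μmol/min.

2.18 μmol/min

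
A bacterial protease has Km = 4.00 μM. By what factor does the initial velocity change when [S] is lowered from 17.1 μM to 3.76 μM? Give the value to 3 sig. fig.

0.598

Since Vmax cancels, v₂/v₁ = [S]₂(Km+[S]₁) / [S]₁(Km+[S]₂).
= 3.76×(4.00+17.1) / (17.1×(4.00+3.76)) = 79.34/132.7 = 0.598.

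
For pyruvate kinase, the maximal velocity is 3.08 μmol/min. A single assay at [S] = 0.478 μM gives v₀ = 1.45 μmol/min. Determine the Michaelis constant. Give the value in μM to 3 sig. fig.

From v = Vmax[S]/(Km+[S]), Km = [S](Vmax − v)/v.
Km = 0.478 × (3.08 − 1.45) / 1.45 = 0.7791/1.45 = 0.537 μM.

0.537 μM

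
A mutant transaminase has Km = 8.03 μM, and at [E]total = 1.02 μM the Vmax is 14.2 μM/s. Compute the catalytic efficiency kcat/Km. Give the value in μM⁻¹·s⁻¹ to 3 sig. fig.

1.73 μM⁻¹·s⁻¹

kcat = Vmax/[E]total = 14.2/1.02 = 13.9 s⁻¹.
kcat/Km = 13.9/8.03 = 1.73 μM⁻¹·s⁻¹.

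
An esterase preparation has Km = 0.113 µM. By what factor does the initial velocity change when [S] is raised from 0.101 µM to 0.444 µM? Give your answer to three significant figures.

The fractional saturations are [S]/(Km+[S]) = 0.101/0.2140 = 0.4720 and 0.444/0.5570 = 0.7971.
v₂/v₁ is just their ratio: 0.7971/0.4720 = 1.69.

1.69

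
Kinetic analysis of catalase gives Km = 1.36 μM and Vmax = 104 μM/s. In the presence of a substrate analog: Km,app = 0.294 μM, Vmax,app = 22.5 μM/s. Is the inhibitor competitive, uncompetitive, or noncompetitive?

Both Km and Vmax decrease by the same factor (~4.62-fold) — characteristic of uncompetitive inhibition.

uncompetitive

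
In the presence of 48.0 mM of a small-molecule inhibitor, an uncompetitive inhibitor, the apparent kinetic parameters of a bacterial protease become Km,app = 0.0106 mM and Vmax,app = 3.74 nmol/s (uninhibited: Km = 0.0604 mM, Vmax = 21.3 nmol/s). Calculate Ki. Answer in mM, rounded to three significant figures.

Uncompetitive: Vmax,app = Vmax/α (and Km,app = Km/α) with α = 1 + [I]/Ki.
α = Vmax/Vmax,app = 21.3/3.74 = 5.695.
Ki = [I]/(α − 1) = 48.0/4.695 = 10.2 mM.

10.2 mM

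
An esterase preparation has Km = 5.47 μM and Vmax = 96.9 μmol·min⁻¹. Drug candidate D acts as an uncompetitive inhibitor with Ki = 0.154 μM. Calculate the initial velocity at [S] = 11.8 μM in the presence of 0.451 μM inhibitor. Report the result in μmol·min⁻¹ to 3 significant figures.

α = 1 + [I]/Ki = 1 + 0.451/0.154 = 3.929.
For an uncompetitive inhibitor, both parameters are divided by α, giving Vmax/α and Km/α: Km,app = 1.39 μM, Vmax,app = 24.7 μmol·min⁻¹.
v = Vmax,app·[S]/(Km,app + [S]) = 24.7 × 11.8/(1.39 + 11.8) = 22.1 μmol·min⁻¹.

22.1 μmol·min⁻¹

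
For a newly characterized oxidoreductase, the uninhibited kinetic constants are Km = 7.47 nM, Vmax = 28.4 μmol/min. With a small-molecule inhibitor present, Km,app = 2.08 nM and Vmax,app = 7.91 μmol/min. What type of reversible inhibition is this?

Both Km and Vmax decrease by the same factor (~3.59-fold) — characteristic of uncompetitive inhibition.

uncompetitive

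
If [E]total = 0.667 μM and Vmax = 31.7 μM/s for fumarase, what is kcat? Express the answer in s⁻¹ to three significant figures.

47.5 s⁻¹

kcat = Vmax/[E]total = 31.7 μM/s / 0.667 μM = 47.5 s⁻¹.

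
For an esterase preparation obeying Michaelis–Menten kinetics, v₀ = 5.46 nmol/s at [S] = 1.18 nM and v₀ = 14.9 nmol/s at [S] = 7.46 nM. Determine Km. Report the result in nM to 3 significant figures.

3.59 nM

From v = Vmax[S]/(Km+[S]), each point gives Vmax = v(Km+[S])/[S].
Equating: 5.46(Km+1.18)/1.18 = 14.9(Km+7.46)/7.46.
4.627·Km + 5.46 = 1.997·Km + 14.9, so (4.627 − 1.997)·Km = 14.9 − 5.46.
Km = 9.440/2.630 = 3.59 nM; then Vmax = 5.46(3.59+1.18)/1.18 = 22.1 nmol/s.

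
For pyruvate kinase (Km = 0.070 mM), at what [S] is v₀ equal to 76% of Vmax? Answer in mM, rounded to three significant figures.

v/Vmax = [S]/(Km+[S]) = 0.76, so [S] = Km·0.76/(1 − 0.76) = 0.070 × 3.167.
[S] = 0.222 mM.

0.222 mM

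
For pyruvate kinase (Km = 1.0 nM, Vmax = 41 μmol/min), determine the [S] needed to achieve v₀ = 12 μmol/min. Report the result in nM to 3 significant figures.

The required fractional saturation is v/Vmax = 12/41 = 0.2927.
Then [S]/(Km+[S]) = 0.2927 ⇒ [S] = 1.0 × 0.2927/(1 − 0.2927) = 0.414 nM.

0.414 nM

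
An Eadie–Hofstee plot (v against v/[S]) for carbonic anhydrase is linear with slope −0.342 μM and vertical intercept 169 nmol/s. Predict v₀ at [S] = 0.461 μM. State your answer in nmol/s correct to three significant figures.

In the Eadie–Hofstee form v = Vmax − Km·(v/[S]), the slope is −Km and the intercept is Vmax, so Km = 0.342 μM and Vmax = 169 nmol/s.
v = 169 × 0.461/(0.342 + 0.461) = 97.0 nmol/s.

97.0 nmol/s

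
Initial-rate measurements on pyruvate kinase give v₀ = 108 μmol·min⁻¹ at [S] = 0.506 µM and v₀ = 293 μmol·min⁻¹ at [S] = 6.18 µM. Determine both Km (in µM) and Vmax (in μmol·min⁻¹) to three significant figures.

Km = 1.11 µM; Vmax = 346 μmol·min⁻¹

In reciprocal form, 1/v = (Km/Vmax)·(1/[S]) + 1/Vmax. The two points give (1/[S], 1/v) = (1.976, 0.009259) and (0.1618, 0.003413).
Slope = (0.009259 − 0.003413)/(1.976 − 0.1618) = 0.003222; intercept = 0.009259 − 0.003222×1.976 = 0.002892.
Vmax = 1/intercept = 346 μmol·min⁻¹; Km = slope × Vmax = 0.003222 × 346 = 1.11 µM.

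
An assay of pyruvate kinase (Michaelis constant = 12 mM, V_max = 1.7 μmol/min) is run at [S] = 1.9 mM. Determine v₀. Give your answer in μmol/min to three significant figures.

v = Vmax·[S]/(Km + [S]) = 1.7 × 1.9 / (12 + 1.9)
  = 3.230 / 13.90 = 0.232 μmol/min.

0.232 μmol/min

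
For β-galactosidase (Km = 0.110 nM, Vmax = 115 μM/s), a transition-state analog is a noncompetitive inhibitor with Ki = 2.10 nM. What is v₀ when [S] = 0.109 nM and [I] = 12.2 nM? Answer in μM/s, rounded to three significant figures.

8.41 μM/s

α = 1 + [I]/Ki = 1 + 12.2/2.10 = 6.810.
For a noncompetitive inhibitor, Vmax is reduced to Vmax/α while Km is unchanged: Km,app = 0.110 nM, Vmax,app = 16.9 μM/s.
v = Vmax,app·[S]/(Km,app + [S]) = 16.9 × 0.109/(0.110 + 0.109) = 8.41 μM/s.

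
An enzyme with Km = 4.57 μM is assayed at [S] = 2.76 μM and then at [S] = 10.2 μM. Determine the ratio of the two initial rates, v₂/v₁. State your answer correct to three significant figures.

The fractional saturations are [S]/(Km+[S]) = 2.76/7.330 = 0.3765 and 10.2/14.77 = 0.6906.
v₂/v₁ is just their ratio: 0.6906/0.3765 = 1.83.

1.83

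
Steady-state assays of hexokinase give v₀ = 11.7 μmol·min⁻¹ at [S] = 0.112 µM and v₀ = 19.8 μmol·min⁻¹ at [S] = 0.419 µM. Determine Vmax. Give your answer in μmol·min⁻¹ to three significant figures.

26.5 μmol·min⁻¹

From v = Vmax[S]/(Km+[S]), each point gives Vmax = v(Km+[S])/[S].
Equating: 11.7(Km+0.112)/0.112 = 19.8(Km+0.419)/0.419.
104.5·Km + 11.7 = 47.26·Km + 19.8, so (104.5 − 47.26)·Km = 19.8 − 11.7.
Km = 8.100/57.21 = 0.142 µM; then Vmax = 11.7(0.142+0.112)/0.112 = 26.5 μmol·min⁻¹.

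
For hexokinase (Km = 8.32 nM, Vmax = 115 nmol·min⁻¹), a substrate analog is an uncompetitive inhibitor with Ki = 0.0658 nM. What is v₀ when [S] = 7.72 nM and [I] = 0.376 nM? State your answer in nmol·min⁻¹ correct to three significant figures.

14.8 nmol·min⁻¹

With α = 1 + [I]/Ki = 1 + 0.376/0.0658 = 6.714, the uncompetitive rate law is v = (Vmax/α)·[S] / (Km/α + [S]).
v = (115/6.714)×7.72 / (8.32/6.714 + 7.72) = 132.2/8.959 = 14.8 nmol·min⁻¹.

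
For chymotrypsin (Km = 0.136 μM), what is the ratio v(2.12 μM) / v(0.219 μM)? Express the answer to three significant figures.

The fractional saturations are [S]/(Km+[S]) = 0.219/0.3550 = 0.6169 and 2.12/2.256 = 0.9397.
v₂/v₁ is just their ratio: 0.9397/0.6169 = 1.52.

1.52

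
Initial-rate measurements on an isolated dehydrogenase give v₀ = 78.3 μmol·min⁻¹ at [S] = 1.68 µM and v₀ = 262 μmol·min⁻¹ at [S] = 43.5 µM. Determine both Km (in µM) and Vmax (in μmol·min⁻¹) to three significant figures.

In reciprocal form, 1/v = (Km/Vmax)·(1/[S]) + 1/Vmax. The two points give (1/[S], 1/v) = (0.5952, 0.01277) and (0.02299, 0.003817).
Slope = (0.01277 − 0.003817)/(0.5952 − 0.02299) = 0.01565; intercept = 0.01277 − 0.01565×0.5952 = 0.003457.
Vmax = 1/intercept = 289 μmol·min⁻¹; Km = slope × Vmax = 0.01565 × 289 = 4.53 µM.

Km = 4.53 µM; Vmax = 289 μmol·min⁻¹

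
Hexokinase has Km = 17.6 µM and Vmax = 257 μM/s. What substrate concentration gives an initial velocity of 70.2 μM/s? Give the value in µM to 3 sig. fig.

6.61 µM

Rearranging v = Vmax[S]/(Km+[S]) gives [S] = Km·v/(Vmax − v).
[S] = 17.6 × 70.2 / (257 − 70.2) = 1236/186.8 = 6.61 µM.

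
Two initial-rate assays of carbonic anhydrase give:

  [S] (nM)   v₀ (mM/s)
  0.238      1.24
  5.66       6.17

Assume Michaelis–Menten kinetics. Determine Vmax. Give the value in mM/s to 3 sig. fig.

7.47 mM/s

From v = Vmax[S]/(Km+[S]), each point gives Vmax = v(Km+[S])/[S].
Equating: 1.24(Km+0.238)/0.238 = 6.17(Km+5.66)/5.66.
5.210·Km + 1.24 = 1.090·Km + 6.17, so (5.210 − 1.090)·Km = 6.17 − 1.24.
Km = 4.930/4.120 = 1.20 nM; then Vmax = 1.24(1.20+0.238)/0.238 = 7.47 mM/s.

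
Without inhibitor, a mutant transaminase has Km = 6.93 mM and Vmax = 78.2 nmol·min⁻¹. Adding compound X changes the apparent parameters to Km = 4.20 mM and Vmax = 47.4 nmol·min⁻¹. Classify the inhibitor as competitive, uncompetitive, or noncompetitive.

uncompetitive

Both Km and Vmax decrease by the same factor (~1.65-fold) — characteristic of uncompetitive inhibition.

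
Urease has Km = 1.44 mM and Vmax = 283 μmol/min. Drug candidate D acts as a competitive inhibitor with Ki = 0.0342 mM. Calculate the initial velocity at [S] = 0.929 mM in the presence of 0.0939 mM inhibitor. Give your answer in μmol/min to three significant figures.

With α = 1 + [I]/Ki = 1 + 0.0939/0.0342 = 3.746, the competitive rate law is v = Vmax[S] / (αKm + [S]).
v = 283×0.929 / (3.746×1.44 + 0.929) = 262.9/6.323 = 41.6 μmol/min.

41.6 μmol/min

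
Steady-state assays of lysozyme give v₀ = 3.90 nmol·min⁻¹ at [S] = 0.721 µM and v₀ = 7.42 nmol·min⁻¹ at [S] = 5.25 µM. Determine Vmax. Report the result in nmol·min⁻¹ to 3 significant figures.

From v = Vmax[S]/(Km+[S]), each point gives Vmax = v(Km+[S])/[S].
Equating: 3.90(Km+0.721)/0.721 = 7.42(Km+5.25)/5.25.
5.409·Km + 3.90 = 1.413·Km + 7.42, so (5.409 − 1.413)·Km = 7.42 − 3.90.
Km = 3.520/3.996 = 0.881 µM; then Vmax = 3.90(0.881+0.721)/0.721 = 8.67 nmol·min⁻¹.

8.67 nmol·min⁻¹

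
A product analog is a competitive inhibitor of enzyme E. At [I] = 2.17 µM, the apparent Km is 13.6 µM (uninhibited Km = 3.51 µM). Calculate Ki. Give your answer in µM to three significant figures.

0.755 µM

Competitive: Km,app = α·Km with α = 1 + [I]/Ki.
α = Km,app/Km = 13.6/3.51 = 3.875.
Since α = 1 + [I]/Ki, [I]/Ki = 3.875 − 1 = 2.875 and Ki = 2.17/2.875 = 0.755 µM.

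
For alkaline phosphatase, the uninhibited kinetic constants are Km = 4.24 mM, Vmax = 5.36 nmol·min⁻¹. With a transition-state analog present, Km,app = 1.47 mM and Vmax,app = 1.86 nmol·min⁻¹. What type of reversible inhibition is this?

Both Km and Vmax decrease by the same factor (~2.88-fold) — characteristic of uncompetitive inhibition.

uncompetitive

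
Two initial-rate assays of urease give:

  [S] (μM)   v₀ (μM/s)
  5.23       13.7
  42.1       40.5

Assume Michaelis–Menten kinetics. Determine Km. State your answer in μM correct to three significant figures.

In reciprocal form, 1/v = (Km/Vmax)·(1/[S]) + 1/Vmax. The two points give (1/[S], 1/v) = (0.1912, 0.07299) and (0.02375, 0.02469).
Slope = (0.07299 − 0.02469)/(0.1912 − 0.02375) = 0.2884; intercept = 0.07299 − 0.2884×0.1912 = 0.01784.
Vmax = 1/intercept = 56.1 μM/s; Km = slope × Vmax = 0.2884 × 56.1 = 16.2 μM.

16.2 μM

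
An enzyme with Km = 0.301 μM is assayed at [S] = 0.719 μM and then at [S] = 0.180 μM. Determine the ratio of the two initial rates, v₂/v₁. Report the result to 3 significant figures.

The fractional saturations are [S]/(Km+[S]) = 0.719/1.020 = 0.7049 and 0.180/0.4810 = 0.3742.
v₂/v₁ is just their ratio: 0.3742/0.7049 = 0.531.

0.531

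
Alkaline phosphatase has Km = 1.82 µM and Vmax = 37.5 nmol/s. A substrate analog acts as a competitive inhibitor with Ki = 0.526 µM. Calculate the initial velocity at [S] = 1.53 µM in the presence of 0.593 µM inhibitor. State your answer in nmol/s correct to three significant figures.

With α = 1 + [I]/Ki = 1 + 0.593/0.526 = 2.127, the competitive rate law is v = Vmax[S] / (αKm + [S]).
v = 37.5×1.53 / (2.127×1.82 + 1.53) = 57.38/5.402 = 10.6 nmol/s.

10.6 nmol/s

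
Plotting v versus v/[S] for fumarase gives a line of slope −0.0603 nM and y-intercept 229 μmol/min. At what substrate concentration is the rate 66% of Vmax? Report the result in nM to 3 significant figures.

0.117 nM

The Eadie–Hofstee slope gives Km = 0.0603 nM (slope = −Km).
v/Vmax = [S]/(Km+[S]) = 0.66 ⇒ [S] = Km·0.66/(1−0.66) = 0.0603 × 1.941 = 0.117 nM.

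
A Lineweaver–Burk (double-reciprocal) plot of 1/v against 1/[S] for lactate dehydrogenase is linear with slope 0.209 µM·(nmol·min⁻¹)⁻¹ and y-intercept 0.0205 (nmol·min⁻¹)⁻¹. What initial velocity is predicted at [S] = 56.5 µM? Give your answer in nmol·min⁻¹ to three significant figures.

The y-intercept is 1/Vmax, so Vmax = 1/0.0205 = 48.8 nmol·min⁻¹.
The slope is Km/Vmax, so Km = 0.209 × 48.8 = 10.2 µM.
Then v = 48.8 × 56.5/(10.2 + 56.5) = 41.3 nmol·min⁻¹.

41.3 nmol·min⁻¹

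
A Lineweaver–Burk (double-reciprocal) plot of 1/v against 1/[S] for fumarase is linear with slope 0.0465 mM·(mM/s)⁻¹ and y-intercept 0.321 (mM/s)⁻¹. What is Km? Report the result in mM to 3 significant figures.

y-intercept = 1/Vmax ⇒ Vmax = 3.12 mM/s; slope = Km/Vmax ⇒ Km = slope × Vmax.
Km = 0.0465 × 3.12 = 0.145 mM.

0.145 mM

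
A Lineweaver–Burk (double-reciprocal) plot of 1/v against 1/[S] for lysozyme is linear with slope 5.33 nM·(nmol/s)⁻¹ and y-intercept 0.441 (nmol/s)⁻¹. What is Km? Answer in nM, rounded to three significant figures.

12.1 nM

y-intercept = 1/Vmax ⇒ Vmax = 2.27 nmol/s; slope = Km/Vmax ⇒ Km = slope × Vmax.
Km = 5.33 × 2.27 = 12.1 nM.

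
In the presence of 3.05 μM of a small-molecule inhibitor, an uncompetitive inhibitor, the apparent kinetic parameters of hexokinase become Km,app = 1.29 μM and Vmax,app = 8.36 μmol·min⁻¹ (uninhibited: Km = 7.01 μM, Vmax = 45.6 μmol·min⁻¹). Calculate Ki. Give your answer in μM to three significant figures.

0.685 μM

Uncompetitive: Vmax,app = Vmax/α (and Km,app = Km/α) with α = 1 + [I]/Ki.
α = Vmax/Vmax,app = 45.6/8.36 = 5.455.
Since α = 1 + [I]/Ki, [I]/Ki = 5.455 − 1 = 4.455 and Ki = 3.05/4.455 = 0.685 μM.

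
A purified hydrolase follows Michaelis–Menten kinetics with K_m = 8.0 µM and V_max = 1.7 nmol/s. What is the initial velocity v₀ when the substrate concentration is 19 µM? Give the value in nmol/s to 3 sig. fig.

v = Vmax·[S]/(Km + [S]) = 1.7 × 19 / (8.0 + 19)
  = 32.30 / 27.00 = 1.20 nmol/s.

1.20 nmol/s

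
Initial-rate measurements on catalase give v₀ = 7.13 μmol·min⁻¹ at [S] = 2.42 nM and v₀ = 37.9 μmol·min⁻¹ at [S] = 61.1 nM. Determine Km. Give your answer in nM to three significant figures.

From v = Vmax[S]/(Km+[S]), each point gives Vmax = v(Km+[S])/[S].
Equating: 7.13(Km+2.42)/2.42 = 37.9(Km+61.1)/61.1.
2.946·Km + 7.13 = 0.6203·Km + 37.9, so (2.946 − 0.6203)·Km = 37.9 − 7.13.
Km = 30.77/2.326 = 13.2 nM; then Vmax = 7.13(13.2+2.42)/2.42 = 46.1 μmol·min⁻¹.

13.2 nM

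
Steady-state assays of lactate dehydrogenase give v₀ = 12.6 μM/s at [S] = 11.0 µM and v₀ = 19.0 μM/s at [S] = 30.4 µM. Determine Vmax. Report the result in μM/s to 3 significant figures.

26.7 μM/s

In reciprocal form, 1/v = (Km/Vmax)·(1/[S]) + 1/Vmax. The two points give (1/[S], 1/v) = (0.09091, 0.07937) and (0.03289, 0.05263).
Slope = (0.07937 − 0.05263)/(0.09091 − 0.03289) = 0.4608; intercept = 0.07937 − 0.4608×0.09091 = 0.03747.
Vmax = 1/intercept = 26.7 μM/s; Km = slope × Vmax = 0.4608 × 26.7 = 12.3 µM.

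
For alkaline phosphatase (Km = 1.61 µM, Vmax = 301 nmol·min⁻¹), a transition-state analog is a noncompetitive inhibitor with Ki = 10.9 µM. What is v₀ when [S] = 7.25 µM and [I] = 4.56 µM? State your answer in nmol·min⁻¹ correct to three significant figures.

174 nmol·min⁻¹

With α = 1 + [I]/Ki = 1 + 4.56/10.9 = 1.418, the noncompetitive rate law is v = (Vmax/α)·[S] / (Km + [S]).
v = (301/1.418)×7.25 / (1.61 + 7.25) = 1539/8.860 = 174 nmol·min⁻¹.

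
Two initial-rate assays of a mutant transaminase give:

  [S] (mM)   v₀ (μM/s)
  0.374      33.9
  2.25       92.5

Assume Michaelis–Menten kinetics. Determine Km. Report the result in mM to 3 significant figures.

1.18 mM

In reciprocal form, 1/v = (Km/Vmax)·(1/[S]) + 1/Vmax. The two points give (1/[S], 1/v) = (2.674, 0.02950) and (0.4444, 0.01081).
Slope = (0.02950 − 0.01081)/(2.674 − 0.4444) = 0.008383; intercept = 0.02950 − 0.008383×2.674 = 0.007085.
Vmax = 1/intercept = 141 μM/s; Km = slope × Vmax = 0.008383 × 141 = 1.18 mM.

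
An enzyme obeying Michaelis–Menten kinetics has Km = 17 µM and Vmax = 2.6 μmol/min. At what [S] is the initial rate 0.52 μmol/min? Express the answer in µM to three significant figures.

The required fractional saturation is v/Vmax = 0.52/2.6 = 0.2000.
Then [S]/(Km+[S]) = 0.2000 ⇒ [S] = 17 × 0.2000/(1 − 0.2000) = 4.25 µM.

4.25 µM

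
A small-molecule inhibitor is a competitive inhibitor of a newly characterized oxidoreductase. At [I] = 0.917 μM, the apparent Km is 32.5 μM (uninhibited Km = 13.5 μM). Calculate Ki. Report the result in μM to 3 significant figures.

0.652 μM

Competitive: Km,app = α·Km with α = 1 + [I]/Ki.
α = Km,app/Km = 32.5/13.5 = 2.407.
Since α = 1 + [I]/Ki, [I]/Ki = 2.407 − 1 = 1.407 and Ki = 0.917/1.407 = 0.652 μM.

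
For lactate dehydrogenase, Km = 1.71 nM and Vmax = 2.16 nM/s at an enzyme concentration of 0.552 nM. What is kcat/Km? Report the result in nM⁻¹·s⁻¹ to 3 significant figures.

kcat = Vmax/[E]total = 2.16/0.552 = 3.91 s⁻¹.
kcat/Km = 3.91/1.71 = 2.29 nM⁻¹·s⁻¹.

2.29 nM⁻¹·s⁻¹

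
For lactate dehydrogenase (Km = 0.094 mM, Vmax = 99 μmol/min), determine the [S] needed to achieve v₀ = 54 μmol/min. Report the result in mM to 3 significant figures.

The required fractional saturation is v/Vmax = 54/99 = 0.5455.
Then [S]/(Km+[S]) = 0.5455 ⇒ [S] = 0.094 × 0.5455/(1 − 0.5455) = 0.113 mM.

0.113 mM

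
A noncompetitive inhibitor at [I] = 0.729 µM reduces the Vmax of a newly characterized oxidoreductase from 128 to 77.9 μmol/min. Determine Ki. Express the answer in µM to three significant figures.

Noncompetitive: Vmax,app = Vmax/α with α = 1 + [I]/Ki.
α = Vmax/Vmax,app = 128/77.9 = 1.643.
Ki = [I]/(α − 1) = 0.729/0.6431 = 1.13 µM.

1.13 µM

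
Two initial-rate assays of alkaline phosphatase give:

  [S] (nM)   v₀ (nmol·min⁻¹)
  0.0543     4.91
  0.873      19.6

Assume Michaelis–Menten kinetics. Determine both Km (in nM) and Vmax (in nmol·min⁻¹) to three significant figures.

From v = Vmax[S]/(Km+[S]), each point gives Vmax = v(Km+[S])/[S].
Equating: 4.91(Km+0.0543)/0.0543 = 19.6(Km+0.873)/0.873.
90.42·Km + 4.91 = 22.45·Km + 19.6, so (90.42 − 22.45)·Km = 19.6 − 4.91.
Km = 14.69/67.97 = 0.216 nM; then Vmax = 4.91(0.216+0.0543)/0.0543 = 24.5 nmol·min⁻¹.

Km = 0.216 nM; Vmax = 24.5 nmol·min⁻¹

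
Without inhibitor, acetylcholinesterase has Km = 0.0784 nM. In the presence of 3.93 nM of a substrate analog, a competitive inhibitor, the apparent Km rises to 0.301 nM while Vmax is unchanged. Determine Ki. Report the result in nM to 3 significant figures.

Competitive: Km,app = α·Km with α = 1 + [I]/Ki.
α = Km,app/Km = 0.301/0.0784 = 3.839.
Since α = 1 + [I]/Ki, [I]/Ki = 3.839 − 1 = 2.839 and Ki = 3.93/2.839 = 1.38 nM.

1.38 nM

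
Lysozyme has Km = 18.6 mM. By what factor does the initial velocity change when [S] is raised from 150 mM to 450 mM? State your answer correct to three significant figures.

Since Vmax cancels, v₂/v₁ = [S]₂(Km+[S]₁) / [S]₁(Km+[S]₂).
= 450×(18.6+150) / (150×(18.6+450)) = 75870/70290 = 1.08.

1.08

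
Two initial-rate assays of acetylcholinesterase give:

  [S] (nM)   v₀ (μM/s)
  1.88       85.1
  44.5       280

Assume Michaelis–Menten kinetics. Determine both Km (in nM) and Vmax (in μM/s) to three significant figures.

Km = 5.00 nM; Vmax = 311 μM/s

From v = Vmax[S]/(Km+[S]), each point gives Vmax = v(Km+[S])/[S].
Equating: 85.1(Km+1.88)/1.88 = 280(Km+44.5)/44.5.
45.27·Km + 85.1 = 6.292·Km + 280, so (45.27 − 6.292)·Km = 280 − 85.1.
Km = 194.9/38.97 = 5.00 nM; then Vmax = 85.1(5.00+1.88)/1.88 = 311 μM/s.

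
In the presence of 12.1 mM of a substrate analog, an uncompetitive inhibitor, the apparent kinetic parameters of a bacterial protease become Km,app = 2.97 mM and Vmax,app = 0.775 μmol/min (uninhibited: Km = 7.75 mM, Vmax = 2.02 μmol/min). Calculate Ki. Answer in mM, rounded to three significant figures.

7.53 mM

Uncompetitive: Vmax,app = Vmax/α (and Km,app = Km/α) with α = 1 + [I]/Ki.
α = Vmax/Vmax,app = 2.02/0.775 = 2.606.
Since α = 1 + [I]/Ki, [I]/Ki = 2.606 − 1 = 1.606 and Ki = 12.1/1.606 = 7.53 mM.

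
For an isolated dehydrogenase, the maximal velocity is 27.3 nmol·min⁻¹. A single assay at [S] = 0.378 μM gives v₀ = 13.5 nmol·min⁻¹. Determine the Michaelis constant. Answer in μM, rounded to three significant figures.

0.386 μM

From v = Vmax[S]/(Km+[S]), Km = [S](Vmax − v)/v.
Km = 0.378 × (27.3 − 13.5) / 13.5 = 5.216/13.5 = 0.386 μM.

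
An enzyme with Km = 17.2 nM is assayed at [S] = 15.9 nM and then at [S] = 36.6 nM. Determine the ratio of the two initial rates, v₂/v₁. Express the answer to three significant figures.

1.42

The fractional saturations are [S]/(Km+[S]) = 15.9/33.10 = 0.4804 and 36.6/53.80 = 0.6803.
v₂/v₁ is just their ratio: 0.6803/0.4804 = 1.42.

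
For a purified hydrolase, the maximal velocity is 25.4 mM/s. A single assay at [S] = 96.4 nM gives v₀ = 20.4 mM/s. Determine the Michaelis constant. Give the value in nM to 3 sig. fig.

v/Vmax = 20.4/25.4 = 0.8031 = [S]/(Km+[S]).
So Km + [S] = [S]/0.8031 = 120.0 nM, giving Km = 120.0 − 96.4 = 23.6 nM.

23.6 nM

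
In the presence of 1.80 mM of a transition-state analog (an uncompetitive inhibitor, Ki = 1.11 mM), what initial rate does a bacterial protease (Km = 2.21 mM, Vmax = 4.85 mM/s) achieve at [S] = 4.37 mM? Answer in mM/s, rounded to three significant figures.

1.55 mM/s

With α = 1 + [I]/Ki = 1 + 1.80/1.11 = 2.622, the uncompetitive rate law is v = (Vmax/α)·[S] / (Km/α + [S]).
v = (4.85/2.622)×4.37 / (2.21/2.622 + 4.37) = 8.084/5.213 = 1.55 mM/s.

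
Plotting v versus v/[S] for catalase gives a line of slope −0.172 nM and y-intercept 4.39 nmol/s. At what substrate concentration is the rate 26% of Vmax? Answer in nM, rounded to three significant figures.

The Eadie–Hofstee slope gives Km = 0.172 nM (slope = −Km).
v/Vmax = [S]/(Km+[S]) = 0.26 ⇒ [S] = Km·0.26/(1−0.26) = 0.172 × 0.3514 = 0.0604 nM.

0.0604 nM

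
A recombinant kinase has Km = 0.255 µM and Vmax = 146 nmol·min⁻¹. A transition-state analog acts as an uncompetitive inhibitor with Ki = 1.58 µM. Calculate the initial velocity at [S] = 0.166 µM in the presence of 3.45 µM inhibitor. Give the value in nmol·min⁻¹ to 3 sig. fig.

α = 1 + [I]/Ki = 1 + 3.45/1.58 = 3.184.
For an uncompetitive inhibitor, both parameters are divided by α, giving Vmax/α and Km/α: Km,app = 0.0801 µM, Vmax,app = 45.9 nmol·min⁻¹.
v = Vmax,app·[S]/(Km,app + [S]) = 45.9 × 0.166/(0.0801 + 0.166) = 30.9 nmol·min⁻¹.

30.9 nmol·min⁻¹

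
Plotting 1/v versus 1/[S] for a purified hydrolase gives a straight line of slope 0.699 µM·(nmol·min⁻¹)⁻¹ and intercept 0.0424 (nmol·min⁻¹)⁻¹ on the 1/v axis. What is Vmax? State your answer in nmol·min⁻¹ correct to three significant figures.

23.6 nmol·min⁻¹

The y-intercept of a Lineweaver–Burk plot equals 1/Vmax, so Vmax = 1/0.0424 = 23.6 nmol·min⁻¹.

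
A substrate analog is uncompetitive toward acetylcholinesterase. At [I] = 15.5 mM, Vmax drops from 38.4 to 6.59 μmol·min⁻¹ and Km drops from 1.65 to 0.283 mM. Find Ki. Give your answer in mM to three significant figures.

3.21 mM

Uncompetitive: Vmax,app = Vmax/α (and Km,app = Km/α) with α = 1 + [I]/Ki.
α = Vmax/Vmax,app = 38.4/6.59 = 5.827.
Ki = [I]/(α − 1) = 15.5/4.827 = 3.21 mM.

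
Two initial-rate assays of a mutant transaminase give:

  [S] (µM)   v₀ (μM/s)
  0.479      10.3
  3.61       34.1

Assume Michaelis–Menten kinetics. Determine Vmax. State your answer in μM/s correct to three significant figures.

52.7 μM/s

From v = Vmax[S]/(Km+[S]), each point gives Vmax = v(Km+[S])/[S].
Equating: 10.3(Km+0.479)/0.479 = 34.1(Km+3.61)/3.61.
21.50·Km + 10.3 = 9.446·Km + 34.1, so (21.50 − 9.446)·Km = 34.1 − 10.3.
Km = 23.80/12.06 = 1.97 µM; then Vmax = 10.3(1.97+0.479)/0.479 = 52.7 μM/s.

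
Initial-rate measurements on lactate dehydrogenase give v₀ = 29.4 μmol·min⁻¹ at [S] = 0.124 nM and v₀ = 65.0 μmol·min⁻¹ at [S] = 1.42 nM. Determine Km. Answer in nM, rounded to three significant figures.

In reciprocal form, 1/v = (Km/Vmax)·(1/[S]) + 1/Vmax. The two points give (1/[S], 1/v) = (8.065, 0.03401) and (0.7042, 0.01538).
Slope = (0.03401 − 0.01538)/(8.065 − 0.7042) = 0.002531; intercept = 0.03401 − 0.002531×8.065 = 0.01360.
Vmax = 1/intercept = 73.5 μmol·min⁻¹; Km = slope × Vmax = 0.002531 × 73.5 = 0.186 nM.

0.186 nM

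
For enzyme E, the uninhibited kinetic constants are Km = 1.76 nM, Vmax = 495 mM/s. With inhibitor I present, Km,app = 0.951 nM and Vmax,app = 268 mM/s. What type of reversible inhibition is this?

Both Km and Vmax decrease by the same factor (~1.85-fold) — characteristic of uncompetitive inhibition.

uncompetitive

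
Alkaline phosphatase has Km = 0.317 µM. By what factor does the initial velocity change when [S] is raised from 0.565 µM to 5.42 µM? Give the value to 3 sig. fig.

1.47

The fractional saturations are [S]/(Km+[S]) = 0.565/0.8820 = 0.6406 and 5.42/5.737 = 0.9447.
v₂/v₁ is just their ratio: 0.9447/0.6406 = 1.47.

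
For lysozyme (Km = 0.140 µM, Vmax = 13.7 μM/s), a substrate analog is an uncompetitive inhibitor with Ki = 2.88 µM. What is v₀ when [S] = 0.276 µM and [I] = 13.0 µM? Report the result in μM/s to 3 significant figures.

2.28 μM/s

α = 1 + [I]/Ki = 1 + 13.0/2.88 = 5.514.
For an uncompetitive inhibitor, both parameters are divided by α, giving Vmax/α and Km/α: Km,app = 0.0254 µM, Vmax,app = 2.48 μM/s.
v = Vmax,app·[S]/(Km,app + [S]) = 2.48 × 0.276/(0.0254 + 0.276) = 2.28 μM/s.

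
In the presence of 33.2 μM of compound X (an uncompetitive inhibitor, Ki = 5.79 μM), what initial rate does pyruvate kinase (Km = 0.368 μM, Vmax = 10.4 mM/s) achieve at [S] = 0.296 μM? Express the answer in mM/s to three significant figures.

1.30 mM/s

With α = 1 + [I]/Ki = 1 + 33.2/5.79 = 6.734, the uncompetitive rate law is v = (Vmax/α)·[S] / (Km/α + [S]).
v = (10.4/6.734)×0.296 / (0.368/6.734 + 0.296) = 0.4571/0.3506 = 1.30 mM/s.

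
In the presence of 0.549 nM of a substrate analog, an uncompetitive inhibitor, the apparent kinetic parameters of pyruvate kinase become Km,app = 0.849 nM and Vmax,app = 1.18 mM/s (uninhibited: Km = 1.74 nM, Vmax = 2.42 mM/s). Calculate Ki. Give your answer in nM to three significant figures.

0.522 nM

Uncompetitive: Vmax,app = Vmax/α (and Km,app = Km/α) with α = 1 + [I]/Ki.
α = Vmax/Vmax,app = 2.42/1.18 = 2.051.
Ki = [I]/(α − 1) = 0.549/1.051 = 0.522 nM.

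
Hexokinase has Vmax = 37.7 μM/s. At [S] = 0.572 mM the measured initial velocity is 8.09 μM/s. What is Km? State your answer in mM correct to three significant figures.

From v = Vmax[S]/(Km+[S]), Km = [S](Vmax − v)/v.
Km = 0.572 × (37.7 − 8.09) / 8.09 = 16.94/8.09 = 2.09 mM.

2.09 mM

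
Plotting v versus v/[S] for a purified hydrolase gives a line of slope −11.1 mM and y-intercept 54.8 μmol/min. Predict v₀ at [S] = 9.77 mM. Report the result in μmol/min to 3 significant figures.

25.7 μmol/min

In the Eadie–Hofstee form v = Vmax − Km·(v/[S]), the slope is −Km and the intercept is Vmax, so Km = 11.1 mM and Vmax = 54.8 μmol/min.
v = 54.8 × 9.77/(11.1 + 9.77) = 25.7 μmol/min.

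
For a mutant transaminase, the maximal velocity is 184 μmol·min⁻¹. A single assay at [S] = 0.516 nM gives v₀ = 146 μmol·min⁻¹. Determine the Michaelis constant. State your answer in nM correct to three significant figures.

From v = Vmax[S]/(Km+[S]), Km = [S](Vmax − v)/v.
Km = 0.516 × (184 − 146) / 146 = 19.61/146 = 0.134 nM.

0.134 nM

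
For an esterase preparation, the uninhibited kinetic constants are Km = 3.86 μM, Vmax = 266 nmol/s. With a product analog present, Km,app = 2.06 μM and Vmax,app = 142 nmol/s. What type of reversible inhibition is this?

uncompetitive

Both Km and Vmax decrease by the same factor (~1.87-fold) — characteristic of uncompetitive inhibition.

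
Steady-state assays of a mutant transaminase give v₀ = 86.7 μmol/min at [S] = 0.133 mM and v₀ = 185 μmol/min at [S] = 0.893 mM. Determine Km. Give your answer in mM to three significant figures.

0.221 mM

From v = Vmax[S]/(Km+[S]), each point gives Vmax = v(Km+[S])/[S].
Equating: 86.7(Km+0.133)/0.133 = 185(Km+0.893)/0.893.
651.9·Km + 86.7 = 207.2·Km + 185, so (651.9 − 207.2)·Km = 185 − 86.7.
Km = 98.30/444.7 = 0.221 mM; then Vmax = 86.7(0.221+0.133)/0.133 = 231 μmol/min.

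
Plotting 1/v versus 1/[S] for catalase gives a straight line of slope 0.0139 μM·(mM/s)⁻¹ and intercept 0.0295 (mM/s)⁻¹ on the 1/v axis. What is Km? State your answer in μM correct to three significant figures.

y-intercept = 1/Vmax ⇒ Vmax = 33.9 mM/s; slope = Km/Vmax ⇒ Km = slope × Vmax.
Km = 0.0139 × 33.9 = 0.471 μM.

0.471 μM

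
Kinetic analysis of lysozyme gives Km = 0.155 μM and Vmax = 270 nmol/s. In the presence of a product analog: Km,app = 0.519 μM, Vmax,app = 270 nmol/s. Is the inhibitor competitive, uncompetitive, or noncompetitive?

Km increases (0.155 → 0.519 μM) while Vmax is unchanged — the hallmark of competitive inhibition.

competitive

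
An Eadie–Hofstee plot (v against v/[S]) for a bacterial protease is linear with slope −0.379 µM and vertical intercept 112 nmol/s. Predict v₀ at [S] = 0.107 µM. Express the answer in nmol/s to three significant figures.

In the Eadie–Hofstee form v = Vmax − Km·(v/[S]), the slope is −Km and the intercept is Vmax, so Km = 0.379 µM and Vmax = 112 nmol/s.
v = 112 × 0.107/(0.379 + 0.107) = 24.7 nmol/s.

24.7 nmol/s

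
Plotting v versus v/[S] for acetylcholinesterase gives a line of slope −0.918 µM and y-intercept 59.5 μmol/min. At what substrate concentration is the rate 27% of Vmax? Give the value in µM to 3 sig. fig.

0.340 µM

The Eadie–Hofstee slope gives Km = 0.918 µM (slope = −Km).
v/Vmax = [S]/(Km+[S]) = 0.27 ⇒ [S] = Km·0.27/(1−0.27) = 0.918 × 0.3699 = 0.340 µM.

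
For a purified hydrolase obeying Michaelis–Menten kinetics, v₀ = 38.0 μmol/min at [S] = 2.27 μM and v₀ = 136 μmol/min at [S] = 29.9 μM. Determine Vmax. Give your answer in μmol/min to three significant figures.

In reciprocal form, 1/v = (Km/Vmax)·(1/[S]) + 1/Vmax. The two points give (1/[S], 1/v) = (0.4405, 0.02632) and (0.03344, 0.007353).
Slope = (0.02632 − 0.007353)/(0.4405 − 0.03344) = 0.04658; intercept = 0.02632 − 0.04658×0.4405 = 0.005795.
Vmax = 1/intercept = 173 μmol/min; Km = slope × Vmax = 0.04658 × 173 = 8.04 μM.

173 μmol/min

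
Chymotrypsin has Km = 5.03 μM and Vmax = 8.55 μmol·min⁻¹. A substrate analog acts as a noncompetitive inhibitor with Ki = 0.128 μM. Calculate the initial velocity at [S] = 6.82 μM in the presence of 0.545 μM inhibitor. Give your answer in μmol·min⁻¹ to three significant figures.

With α = 1 + [I]/Ki = 1 + 0.545/0.128 = 5.258, the noncompetitive rate law is v = (Vmax/α)·[S] / (Km + [S]).
v = (8.55/5.258)×6.82 / (5.03 + 6.82) = 11.09/11.85 = 0.936 μmol·min⁻¹.

0.936 μmol·min⁻¹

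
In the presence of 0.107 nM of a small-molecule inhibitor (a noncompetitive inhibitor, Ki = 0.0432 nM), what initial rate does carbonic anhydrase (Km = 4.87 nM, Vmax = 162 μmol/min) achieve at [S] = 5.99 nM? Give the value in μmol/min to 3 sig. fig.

α = 1 + [I]/Ki = 1 + 0.107/0.0432 = 3.477.
For a noncompetitive inhibitor, Vmax is reduced to Vmax/α while Km is unchanged: Km,app = 4.87 nM, Vmax,app = 46.6 μmol/min.
v = Vmax,app·[S]/(Km,app + [S]) = 46.6 × 5.99/(4.87 + 5.99) = 25.7 μmol/min.

25.7 μmol/min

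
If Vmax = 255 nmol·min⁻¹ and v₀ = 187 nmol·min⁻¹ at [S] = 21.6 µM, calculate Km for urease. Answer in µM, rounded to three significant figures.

v/Vmax = 187/255 = 0.7333 = [S]/(Km+[S]).
So Km + [S] = [S]/0.7333 = 29.45 µM, giving Km = 29.45 − 21.6 = 7.85 µM.

7.85 µM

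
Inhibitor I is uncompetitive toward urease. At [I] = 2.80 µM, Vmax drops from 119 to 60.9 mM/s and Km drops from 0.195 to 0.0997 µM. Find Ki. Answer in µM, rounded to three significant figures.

Uncompetitive: Vmax,app = Vmax/α (and Km,app = Km/α) with α = 1 + [I]/Ki.
α = Vmax/Vmax,app = 119/60.9 = 1.954.
Ki = [I]/(α − 1) = 2.80/0.9540 = 2.93 µM.

2.93 µM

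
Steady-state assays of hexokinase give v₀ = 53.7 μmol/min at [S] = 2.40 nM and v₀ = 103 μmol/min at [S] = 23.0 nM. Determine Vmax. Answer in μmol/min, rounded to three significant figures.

115 μmol/min

In reciprocal form, 1/v = (Km/Vmax)·(1/[S]) + 1/Vmax. The two points give (1/[S], 1/v) = (0.4167, 0.01862) and (0.04348, 0.009709).
Slope = (0.01862 − 0.009709)/(0.4167 − 0.04348) = 0.02388; intercept = 0.01862 − 0.02388×0.4167 = 0.008670.
Vmax = 1/intercept = 115 μmol/min; Km = slope × Vmax = 0.02388 × 115 = 2.75 nM.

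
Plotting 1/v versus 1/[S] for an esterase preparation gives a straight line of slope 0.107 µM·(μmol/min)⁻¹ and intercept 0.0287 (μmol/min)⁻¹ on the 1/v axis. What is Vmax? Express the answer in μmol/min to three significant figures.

34.8 μmol/min

The y-intercept of a Lineweaver–Burk plot equals 1/Vmax, so Vmax = 1/0.0287 = 34.8 μmol/min.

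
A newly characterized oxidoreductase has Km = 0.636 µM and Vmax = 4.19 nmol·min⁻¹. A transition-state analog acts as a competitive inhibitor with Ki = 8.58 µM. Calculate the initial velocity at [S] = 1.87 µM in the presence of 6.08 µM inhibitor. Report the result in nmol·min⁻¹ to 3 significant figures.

With α = 1 + [I]/Ki = 1 + 6.08/8.58 = 1.709, the competitive rate law is v = Vmax[S] / (αKm + [S]).
v = 4.19×1.87 / (1.709×0.636 + 1.87) = 7.835/2.957 = 2.65 nmol·min⁻¹.

2.65 nmol·min⁻¹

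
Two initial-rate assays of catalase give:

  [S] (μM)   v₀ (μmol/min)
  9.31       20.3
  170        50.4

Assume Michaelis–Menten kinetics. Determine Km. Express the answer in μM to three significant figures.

In reciprocal form, 1/v = (Km/Vmax)·(1/[S]) + 1/Vmax. The two points give (1/[S], 1/v) = (0.1074, 0.04926) and (0.005882, 0.01984).
Slope = (0.04926 − 0.01984)/(0.1074 − 0.005882) = 0.2898; intercept = 0.04926 − 0.2898×0.1074 = 0.01814.
Vmax = 1/intercept = 55.1 μmol/min; Km = slope × Vmax = 0.2898 × 55.1 = 16.0 μM.

16.0 μM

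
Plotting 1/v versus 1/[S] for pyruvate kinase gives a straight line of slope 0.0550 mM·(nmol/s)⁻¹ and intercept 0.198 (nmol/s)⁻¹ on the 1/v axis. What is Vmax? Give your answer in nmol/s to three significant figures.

The y-intercept of a Lineweaver–Burk plot equals 1/Vmax, so Vmax = 1/0.198 = 5.05 nmol/s.

5.05 nmol/s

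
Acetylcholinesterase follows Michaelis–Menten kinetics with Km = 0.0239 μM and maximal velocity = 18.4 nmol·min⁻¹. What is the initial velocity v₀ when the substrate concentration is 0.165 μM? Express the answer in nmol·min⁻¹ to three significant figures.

16.1 nmol·min⁻¹

v = Vmax·[S]/(Km + [S]) = 18.4 × 0.165 / (0.0239 + 0.165)
  = 3.036 / 0.1889 = 16.1 nmol·min⁻¹.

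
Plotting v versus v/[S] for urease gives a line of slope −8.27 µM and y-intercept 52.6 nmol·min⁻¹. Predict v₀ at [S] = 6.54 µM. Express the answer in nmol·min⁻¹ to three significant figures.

23.2 nmol·min⁻¹

In the Eadie–Hofstee form v = Vmax − Km·(v/[S]), the slope is −Km and the intercept is Vmax, so Km = 8.27 µM and Vmax = 52.6 nmol·min⁻¹.
v = 52.6 × 6.54/(8.27 + 6.54) = 23.2 nmol·min⁻¹.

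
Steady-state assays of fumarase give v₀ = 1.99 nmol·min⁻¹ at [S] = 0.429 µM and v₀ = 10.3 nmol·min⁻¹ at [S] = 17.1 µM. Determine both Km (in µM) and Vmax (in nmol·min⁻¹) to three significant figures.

Km = 2.06 µM; Vmax = 11.5 nmol·min⁻¹

From v = Vmax[S]/(Km+[S]), each point gives Vmax = v(Km+[S])/[S].
Equating: 1.99(Km+0.429)/0.429 = 10.3(Km+17.1)/17.1.
4.639·Km + 1.99 = 0.6023·Km + 10.3, so (4.639 − 0.6023)·Km = 10.3 − 1.99.
Km = 8.310/4.036 = 2.06 µM; then Vmax = 1.99(2.06+0.429)/0.429 = 11.5 nmol·min⁻¹.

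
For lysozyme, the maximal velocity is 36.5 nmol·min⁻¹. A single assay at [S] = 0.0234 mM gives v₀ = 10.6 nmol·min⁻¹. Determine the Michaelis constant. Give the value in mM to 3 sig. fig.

From v = Vmax[S]/(Km+[S]), Km = [S](Vmax − v)/v.
Km = 0.0234 × (36.5 − 10.6) / 10.6 = 0.6061/10.6 = 0.0572 mM.

0.0572 mM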